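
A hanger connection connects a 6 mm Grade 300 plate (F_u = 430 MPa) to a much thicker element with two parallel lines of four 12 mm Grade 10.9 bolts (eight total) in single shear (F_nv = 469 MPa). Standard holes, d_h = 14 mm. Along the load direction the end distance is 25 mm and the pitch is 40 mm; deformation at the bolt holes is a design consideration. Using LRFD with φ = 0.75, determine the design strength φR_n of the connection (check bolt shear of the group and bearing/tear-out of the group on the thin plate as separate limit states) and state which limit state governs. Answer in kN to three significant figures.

Bolt shear: A_b = π·12²/4 = 113.1 mm²; R_n = 469 × 113.1 × 8 × 1 / 1000 = 424.3 kN → 0.75 × 424.3 = 318 kN.
Bearing (1.2 l_c t F_u ≤ 2.4 d t F_u): upper limit = 2.4·12·6·430 / 1000 = 74.3 kN.
  Edge l_c = 25 − 14/2 = 18 → r_n = 55.73 kN; interior l_c = 40 − 14 = 26 → r_n = 74.3 kN.
  R_n,bearing = 2·55.73 + 6·74.3 = 557.3 kN → 0.75 × 557.3 = 418 kN.
Bolt shear governs: 318 kN.

318 kN (bolt shear governs)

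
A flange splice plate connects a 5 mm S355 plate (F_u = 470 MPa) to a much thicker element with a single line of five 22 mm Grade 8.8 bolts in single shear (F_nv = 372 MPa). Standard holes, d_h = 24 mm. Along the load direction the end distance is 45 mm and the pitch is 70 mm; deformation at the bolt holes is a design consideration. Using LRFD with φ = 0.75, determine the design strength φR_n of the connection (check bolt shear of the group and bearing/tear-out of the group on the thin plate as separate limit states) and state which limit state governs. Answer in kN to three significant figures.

Bolt shear: A_b = π·22²/4 = 380.1 mm²; R_n = 372 × 380.1 × 5 × 1 / 1000 = 707 kN → 0.75 × 707 = 530 kN.
Bearing (1.2 l_c t F_u ≤ 2.4 d t F_u): upper limit = 2.4·22·5·470 / 1000 = 124.1 kN.
  Edge l_c = 45 − 24/2 = 33 → r_n = 93.06 kN; interior l_c = 70 − 24 = 46 → r_n = 124.1 kN.
  R_n,bearing = 1·93.06 + 4·124.1 = 589.4 kN → 0.75 × 589.4 = 442 kN.
Bearing governs: 442 kN.

442 kN (bearing governs)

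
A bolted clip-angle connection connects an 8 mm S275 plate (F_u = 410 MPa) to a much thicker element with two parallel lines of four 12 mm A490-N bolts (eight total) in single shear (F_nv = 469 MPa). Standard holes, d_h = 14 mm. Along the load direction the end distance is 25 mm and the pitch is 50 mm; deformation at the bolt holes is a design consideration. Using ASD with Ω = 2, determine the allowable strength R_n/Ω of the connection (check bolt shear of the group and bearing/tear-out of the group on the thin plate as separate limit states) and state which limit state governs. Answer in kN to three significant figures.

Bolt shear: A_b = π·12²/4 = 113.1 mm²; R_n = 469 × 113.1 × 8 × 1 / 1000 = 424.3 kN → 424.3 / 2 = 212 kN.
Bearing (1.2 l_c t F_u ≤ 2.4 d t F_u): upper limit = 2.4·12·8·410 / 1000 = 94.46 kN.
  Edge l_c = 25 − 14/2 = 18 → r_n = 70.85 kN; interior l_c = 50 − 14 = 36 → r_n = 94.46 kN.
  R_n,bearing = 2·70.85 + 6·94.46 = 708.5 kN → 708.5 / 2 = 354 kN.
Bolt shear governs: 212 kN.

212 kN (bolt shear governs)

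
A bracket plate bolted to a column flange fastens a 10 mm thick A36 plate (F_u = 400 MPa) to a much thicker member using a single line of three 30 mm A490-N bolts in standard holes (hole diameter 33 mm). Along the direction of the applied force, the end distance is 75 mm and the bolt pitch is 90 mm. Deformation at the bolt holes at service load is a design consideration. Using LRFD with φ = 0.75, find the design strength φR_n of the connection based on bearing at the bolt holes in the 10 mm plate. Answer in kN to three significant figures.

621 kN

Per bolt r_n = 1.2 l_c t F_u ≤ 2.4 d t F_u; upper limit = 2.4 × 30 × 10 × 400 / 1000 = 288 kN.
Edge bolt: l_c = 75 − 33/2 = 58.5 mm → 1.2 × 58.5 × 10 × 400 / 1000 = 280.8 → r_n = 280.8 kN.
Interior bolts: l_c = 90 − 33 = 57 mm → 1.2 × 57 × 10 × 400 / 1000 = 273.6 → r_n = 273.6 kN.
R_n = 1 × 280.8 + 2 × 273.6 = 828 kN.
Design strength φR_n = 0.75 × 828 = 621 kN.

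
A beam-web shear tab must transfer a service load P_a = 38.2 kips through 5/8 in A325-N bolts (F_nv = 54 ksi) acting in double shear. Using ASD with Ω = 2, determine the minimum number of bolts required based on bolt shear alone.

A_b = π·0.625²/4 = 0.3068 in².
Per-bolt allowable strength R_n/Ω = 54 × 0.3068 × 2 / 2 = 16.57 kips.
n ≥ 38.2 / 16.57 = 2.306 → use 3 bolts.

3 bolts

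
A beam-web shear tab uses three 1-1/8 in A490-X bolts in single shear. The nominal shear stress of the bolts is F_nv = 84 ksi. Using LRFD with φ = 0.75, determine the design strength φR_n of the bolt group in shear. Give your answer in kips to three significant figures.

A_b = π × 1.125² / 4 = 0.994 in².
R_n = F_nv · A_b · n · n_s = 84 × 0.994 × 3 × 1 = 250.5 kips.
Design strength φR_n = 0.75 × 250.5 = 188 kips.

188 kips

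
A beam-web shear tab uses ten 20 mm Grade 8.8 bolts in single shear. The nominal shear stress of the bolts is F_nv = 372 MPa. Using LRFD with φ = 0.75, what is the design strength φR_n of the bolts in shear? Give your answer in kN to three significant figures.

A_b = π × 20² / 4 = 314.2 mm².
R_n = F_nv · A_b · n · n_s = 372 × 314.2 × 10 × 1 / 1000 = 1169 kN.
Design strength φR_n = 0.75 × 1169 = 877 kN.

877 kN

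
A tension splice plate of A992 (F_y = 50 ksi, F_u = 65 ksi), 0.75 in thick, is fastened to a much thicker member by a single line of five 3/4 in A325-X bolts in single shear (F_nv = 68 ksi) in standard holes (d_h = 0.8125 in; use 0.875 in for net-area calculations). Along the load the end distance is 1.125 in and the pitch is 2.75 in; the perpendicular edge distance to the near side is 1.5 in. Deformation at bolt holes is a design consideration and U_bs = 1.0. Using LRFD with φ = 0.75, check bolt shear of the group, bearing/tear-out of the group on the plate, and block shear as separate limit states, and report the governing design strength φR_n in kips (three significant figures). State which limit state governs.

Bolt shear: A_b = π·0.75²/4 = 0.4418 in²; R_n = 68 × 0.4418 × 5 × 1 = 150.2 kips → 0.75 × 150.2 = 113 kips.
Bearing: edge l_c = 0.7188, r_n = 42.05 kips; interior l_c = 1.938, r_n = 87.75 kips; R_n = 42.05 + 4·87.75 = 393 kips → 295 kips.
Block shear: A_gv = 9.094, A_nv = 6.141, A_nt = 0.7969 in²; R_n = min(0.6F_uA_nv, 0.6F_yA_gv) + U_bs·F_u·A_nt = 291.3 kips → 218 kips.
Bolt shear governs: 113 kips.

113 kips (bolt shear governs)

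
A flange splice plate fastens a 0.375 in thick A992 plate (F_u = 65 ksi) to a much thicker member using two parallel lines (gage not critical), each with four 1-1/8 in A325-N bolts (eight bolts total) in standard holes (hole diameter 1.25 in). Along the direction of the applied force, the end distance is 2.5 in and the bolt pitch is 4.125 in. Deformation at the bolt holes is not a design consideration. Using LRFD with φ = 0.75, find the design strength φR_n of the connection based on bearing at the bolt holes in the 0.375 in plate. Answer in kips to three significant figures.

Per bolt r_n = 1.5 l_c t F_u ≤ 3.0 d t F_u; upper limit = 3.0 × 1.125 × 0.375 × 65 = 82.27 kips.
Edge bolt: l_c = 2.5 − 1.25/2 = 1.875 in → 1.5 × 1.875 × 0.375 × 65 = 68.55 → r_n = 68.55 kips.
Interior bolts: l_c = 4.125 − 1.25 = 2.875 in → 1.5 × 2.875 × 0.375 × 65 = 105.1 → r_n = 82.27 kips.
R_n = 2 × 68.55 + 6 × 82.27 = 630.7 kips.
Design strength φR_n = 0.75 × 630.7 = 473 kips.

473 kips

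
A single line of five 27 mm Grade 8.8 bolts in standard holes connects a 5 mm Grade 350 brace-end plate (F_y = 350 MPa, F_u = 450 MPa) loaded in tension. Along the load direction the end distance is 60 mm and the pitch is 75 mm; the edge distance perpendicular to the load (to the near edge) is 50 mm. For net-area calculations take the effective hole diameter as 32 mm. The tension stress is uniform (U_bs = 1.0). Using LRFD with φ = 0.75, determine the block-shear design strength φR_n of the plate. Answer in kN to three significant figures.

Shear plane L_v = 60 + 4·75 = 360 mm; A_gv = 360 × 5 = 1800 mm².
A_nv = (360 − 4.5·32) × 5 = 1080 mm².
A_nt = (50 − 0.5·32) × 5 = 170 mm².
0.6 F_u A_nv = 291.6 kN; 0.6 F_y A_gv = 378 kN → shear rupture governs the shear term.
R_n = 291.6 + 1.0 × 450 × 170 / 1000 = 368.1 kN.
Design strength φR_n = 0.75 × 368.1 = 276 kN.

276 kN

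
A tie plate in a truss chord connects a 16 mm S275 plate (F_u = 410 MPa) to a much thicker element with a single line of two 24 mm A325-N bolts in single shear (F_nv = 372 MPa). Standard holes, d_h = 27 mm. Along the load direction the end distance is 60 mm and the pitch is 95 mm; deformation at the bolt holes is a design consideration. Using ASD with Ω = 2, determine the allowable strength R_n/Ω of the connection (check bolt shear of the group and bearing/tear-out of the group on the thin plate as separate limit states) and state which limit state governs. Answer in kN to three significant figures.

Bolt shear: A_b = π·24²/4 = 452.4 mm²; R_n = 372 × 452.4 × 2 × 1 / 1000 = 336.6 kN → 336.6 / 2 = 168 kN.
Bearing (1.2 l_c t F_u ≤ 2.4 d t F_u): upper limit = 2.4·24·16·410 / 1000 = 377.9 kN.
  Edge l_c = 60 − 27/2 = 46.5 → r_n = 366 kN; interior l_c = 95 − 27 = 68 → r_n = 377.9 kN.
  R_n,bearing = 1·366 + 1·377.9 = 743.9 kN → 743.9 / 2 = 372 kN.
Bolt shear governs: 168 kN.

168 kN (bolt shear governs)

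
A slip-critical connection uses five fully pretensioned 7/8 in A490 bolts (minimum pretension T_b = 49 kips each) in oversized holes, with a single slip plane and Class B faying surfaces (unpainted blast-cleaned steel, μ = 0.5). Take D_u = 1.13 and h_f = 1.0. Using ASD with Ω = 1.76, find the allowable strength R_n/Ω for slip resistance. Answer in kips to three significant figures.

78.7 kips

R_n = μ · D_u · h_f · T_b · n_s · n_b = 0.5 × 1.13 × 1.0 × 49 × 1 × 5 = 138.4 kips.
Allowable strength R_n/Ω = 138.4 / 1.76 = 78.7 kips.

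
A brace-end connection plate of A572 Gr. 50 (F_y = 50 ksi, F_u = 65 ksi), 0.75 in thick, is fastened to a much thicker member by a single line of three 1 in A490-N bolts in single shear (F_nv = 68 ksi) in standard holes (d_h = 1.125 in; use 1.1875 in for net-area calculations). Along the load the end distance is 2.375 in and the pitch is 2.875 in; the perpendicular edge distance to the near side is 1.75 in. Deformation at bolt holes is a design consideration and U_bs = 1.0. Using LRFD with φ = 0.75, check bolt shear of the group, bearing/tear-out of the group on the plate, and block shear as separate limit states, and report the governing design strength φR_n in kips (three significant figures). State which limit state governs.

120 kips (bolt shear governs)

Bolt shear: A_b = π·1²/4 = 0.7854 in²; R_n = 68 × 0.7854 × 3 × 1 = 160.2 kips → 0.75 × 160.2 = 120 kips.
Bearing: edge l_c = 1.812, r_n = 106 kips; interior l_c = 1.75, r_n = 102.4 kips; R_n = 106 + 2·102.4 = 310.8 kips → 233 kips.
Block shear: A_gv = 6.094, A_nv = 3.867, A_nt = 0.8672 in²; R_n = min(0.6F_uA_nv, 0.6F_yA_gv) + U_bs·F_u·A_nt = 207.2 kips → 155 kips.
Bolt shear governs: 120 kips.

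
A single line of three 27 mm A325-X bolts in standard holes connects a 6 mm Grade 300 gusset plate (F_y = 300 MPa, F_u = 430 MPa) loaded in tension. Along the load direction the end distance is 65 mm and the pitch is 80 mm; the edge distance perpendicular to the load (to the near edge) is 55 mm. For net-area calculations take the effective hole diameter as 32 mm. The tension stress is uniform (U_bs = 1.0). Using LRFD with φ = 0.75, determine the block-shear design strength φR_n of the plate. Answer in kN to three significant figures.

244 kN

Shear plane L_v = 65 + 2·80 = 225 mm; A_gv = 225 × 6 = 1350 mm².
A_nv = (225 − 2.5·32) × 6 = 870 mm².
A_nt = (55 − 0.5·32) × 6 = 234 mm².
0.6 F_u A_nv = 224.5 kN; 0.6 F_y A_gv = 243 kN → shear rupture governs the shear term.
R_n = 224.5 + 1.0 × 430 × 234 / 1000 = 325.1 kN.
Design strength φR_n = 0.75 × 325.1 = 244 kN.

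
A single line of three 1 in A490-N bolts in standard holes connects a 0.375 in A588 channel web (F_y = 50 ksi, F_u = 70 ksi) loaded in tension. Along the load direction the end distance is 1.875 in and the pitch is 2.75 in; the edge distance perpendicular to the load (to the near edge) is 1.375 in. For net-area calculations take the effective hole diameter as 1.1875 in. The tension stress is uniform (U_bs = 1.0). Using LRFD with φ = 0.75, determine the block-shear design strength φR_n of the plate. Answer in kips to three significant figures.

Shear plane L_v = 1.875 + 2·2.75 = 7.375 in; A_gv = 7.375 × 0.375 = 2.766 in².
A_nv = (7.375 − 2.5·1.1875) × 0.375 = 1.652 in².
A_nt = (1.375 − 0.5·1.1875) × 0.375 = 0.293 in².
0.6 F_u A_nv = 69.4 kips; 0.6 F_y A_gv = 82.97 kips → shear rupture governs the shear term.
R_n = 69.4 + 1.0 × 70 × 0.293 = 89.91 kips.
Design strength φR_n = 0.75 × 89.91 = 67.4 kips.

67.4 kips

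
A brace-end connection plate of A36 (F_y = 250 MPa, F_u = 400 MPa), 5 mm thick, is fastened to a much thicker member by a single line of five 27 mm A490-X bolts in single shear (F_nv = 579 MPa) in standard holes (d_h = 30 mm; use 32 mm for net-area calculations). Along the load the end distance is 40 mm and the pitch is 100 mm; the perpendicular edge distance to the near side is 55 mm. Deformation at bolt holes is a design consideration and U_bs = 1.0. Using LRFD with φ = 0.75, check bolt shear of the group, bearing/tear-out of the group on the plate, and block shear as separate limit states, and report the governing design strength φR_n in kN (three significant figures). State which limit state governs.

Bolt shear: A_b = π·27²/4 = 572.6 mm²; R_n = 579 × 572.6 × 5 × 1 / 1000 = 1658 kN → 0.75 × 1658 = 1240 kN.
Bearing: edge l_c = 25, r_n = 60 kN; interior l_c = 70, r_n = 129.6 kN; R_n = 60 + 4·129.6 = 578.4 kN → 434 kN.
Block shear: A_gv = 2200, A_nv = 1480, A_nt = 195 mm²; R_n = min(0.6F_uA_nv, 0.6F_yA_gv) + U_bs·F_u·A_nt = 408 kN → 306 kN.
Block shear governs: 306 kN.

306 kN (block shear governs)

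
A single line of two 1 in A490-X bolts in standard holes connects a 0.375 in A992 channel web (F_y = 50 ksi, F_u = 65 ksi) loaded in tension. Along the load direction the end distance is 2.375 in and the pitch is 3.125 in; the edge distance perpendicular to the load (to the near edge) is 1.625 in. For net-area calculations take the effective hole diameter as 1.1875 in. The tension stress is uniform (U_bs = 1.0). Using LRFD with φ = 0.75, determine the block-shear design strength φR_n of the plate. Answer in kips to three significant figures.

Shear plane L_v = 2.375 + 1·3.125 = 5.5 in; A_gv = 5.5 × 0.375 = 2.062 in².
A_nv = (5.5 − 1.5·1.1875) × 0.375 = 1.395 in².
A_nt = (1.625 − 0.5·1.1875) × 0.375 = 0.3867 in².
0.6 F_u A_nv = 54.39 kips; 0.6 F_y A_gv = 61.88 kips → shear rupture governs the shear term.
R_n = 54.39 + 1.0 × 65 × 0.3867 = 79.52 kips.
Design strength φR_n = 0.75 × 79.52 = 59.6 kips.

59.6 kips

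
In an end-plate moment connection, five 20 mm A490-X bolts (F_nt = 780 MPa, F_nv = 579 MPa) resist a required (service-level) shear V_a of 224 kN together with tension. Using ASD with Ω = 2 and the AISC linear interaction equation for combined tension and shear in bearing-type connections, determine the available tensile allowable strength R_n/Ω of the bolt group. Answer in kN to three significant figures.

A_b = π·20²/4 = 314.2 mm²; f_rv = 224 × 1000 / (5 × 314.2) = 142.6 MPa.
F'_nt = 1.3 F_nt − (Ω F_nt / F_nv) f_rv = 1.3·780 − (2·780/579)·142.6 = 629.8 MPa, capped at F_nt → F'_nt = 629.8 MPa.
R_n = F'_nt · A_b · n = 629.8 × 314.2 × 5 / 1000 = 989.3 kN.
Allowable strength R_n/Ω = 989.3 / 2 = 495 kN.

495 kN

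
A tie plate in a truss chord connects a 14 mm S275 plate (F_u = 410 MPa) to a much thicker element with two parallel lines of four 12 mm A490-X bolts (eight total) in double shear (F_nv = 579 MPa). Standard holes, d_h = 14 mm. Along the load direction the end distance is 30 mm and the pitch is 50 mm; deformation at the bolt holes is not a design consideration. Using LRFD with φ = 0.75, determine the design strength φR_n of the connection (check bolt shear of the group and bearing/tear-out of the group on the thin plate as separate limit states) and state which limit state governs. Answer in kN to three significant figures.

786 kN (bolt shear governs)

Bolt shear: A_b = π·12²/4 = 113.1 mm²; R_n = 579 × 113.1 × 8 × 2 / 1000 = 1048 kN → 0.75 × 1048 = 786 kN.
Bearing (1.5 l_c t F_u ≤ 3.0 d t F_u): upper limit = 3.0·12·14·410 / 1000 = 206.6 kN.
  Edge l_c = 30 − 14/2 = 23 → r_n = 198 kN; interior l_c = 50 − 14 = 36 → r_n = 206.6 kN.
  R_n,bearing = 2·198 + 6·206.6 = 1636 kN → 0.75 × 1636 = 1230 kN.
Bolt shear governs: 786 kN.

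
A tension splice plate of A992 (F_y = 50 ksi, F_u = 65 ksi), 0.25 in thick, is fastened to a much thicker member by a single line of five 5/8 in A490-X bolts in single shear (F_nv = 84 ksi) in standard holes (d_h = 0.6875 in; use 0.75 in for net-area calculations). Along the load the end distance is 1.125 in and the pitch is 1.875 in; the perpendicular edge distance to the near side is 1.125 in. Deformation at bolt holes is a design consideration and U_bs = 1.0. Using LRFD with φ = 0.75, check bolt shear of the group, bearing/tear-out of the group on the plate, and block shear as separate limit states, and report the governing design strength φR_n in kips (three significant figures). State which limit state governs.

Bolt shear: A_b = π·0.625²/4 = 0.3068 in²; R_n = 84 × 0.3068 × 5 × 1 = 128.9 kips → 0.75 × 128.9 = 96.6 kips.
Bearing: edge l_c = 0.7812, r_n = 15.23 kips; interior l_c = 1.188, r_n = 23.16 kips; R_n = 15.23 + 4·23.16 = 107.9 kips → 80.9 kips.
Block shear: A_gv = 2.156, A_nv = 1.312, A_nt = 0.1875 in²; R_n = min(0.6F_uA_nv, 0.6F_yA_gv) + U_bs·F_u·A_nt = 63.38 kips → 47.5 kips.
Block shear governs: 47.5 kips.

47.5 kips (block shear governs)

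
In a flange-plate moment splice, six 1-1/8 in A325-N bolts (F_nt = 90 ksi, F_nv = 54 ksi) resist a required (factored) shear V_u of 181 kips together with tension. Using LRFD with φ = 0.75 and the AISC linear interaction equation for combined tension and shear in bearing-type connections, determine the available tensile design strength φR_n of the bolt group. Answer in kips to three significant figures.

A_b = π·1.125²/4 = 0.994 in²; f_rv = 181 / (6 × 0.994) = 30.35 ksi.
F'_nt = 1.3 F_nt − (F_nt / φF_nv) f_rv = 1.3·90 − (90/(0.75·54))·30.35 = 49.56 ksi, capped at F_nt → F'_nt = 49.56 ksi.
R_n = F'_nt · A_b · n = 49.56 × 0.994 × 6 = 295.6 kips.
Design strength φR_n = 0.75 × 295.6 = 222 kips.

222 kips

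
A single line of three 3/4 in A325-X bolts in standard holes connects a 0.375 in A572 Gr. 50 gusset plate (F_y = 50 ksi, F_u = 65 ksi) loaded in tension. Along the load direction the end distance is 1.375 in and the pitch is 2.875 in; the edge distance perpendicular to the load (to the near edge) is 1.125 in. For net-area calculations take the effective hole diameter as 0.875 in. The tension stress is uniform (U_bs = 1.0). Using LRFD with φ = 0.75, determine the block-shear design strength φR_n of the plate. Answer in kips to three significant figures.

66.7 kips

Shear plane L_v = 1.375 + 2·2.875 = 7.125 in; A_gv = 7.125 × 0.375 = 2.672 in².
A_nv = (7.125 − 2.5·0.875) × 0.375 = 1.852 in².
A_nt = (1.125 − 0.5·0.875) × 0.375 = 0.2578 in².
0.6 F_u A_nv = 72.21 kips; 0.6 F_y A_gv = 80.16 kips → shear rupture governs the shear term.
R_n = 72.21 + 1.0 × 65 × 0.2578 = 88.97 kips.
Design strength φR_n = 0.75 × 88.97 = 66.7 kips.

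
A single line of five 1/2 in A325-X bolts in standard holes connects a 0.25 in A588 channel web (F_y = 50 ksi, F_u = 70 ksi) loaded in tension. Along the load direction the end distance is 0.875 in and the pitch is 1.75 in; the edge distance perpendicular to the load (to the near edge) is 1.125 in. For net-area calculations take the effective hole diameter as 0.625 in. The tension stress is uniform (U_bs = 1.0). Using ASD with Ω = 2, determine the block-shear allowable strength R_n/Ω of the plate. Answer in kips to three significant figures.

Shear plane L_v = 0.875 + 4·1.75 = 7.875 in; A_gv = 7.875 × 0.25 = 1.969 in².
A_nv = (7.875 − 4.5·0.625) × 0.25 = 1.266 in².
A_nt = (1.125 − 0.5·0.625) × 0.25 = 0.2031 in².
0.6 F_u A_nv = 53.16 kips; 0.6 F_y A_gv = 59.06 kips → shear rupture governs the shear term.
R_n = 53.16 + 1.0 × 70 × 0.2031 = 67.38 kips.
Allowable strength R_n/Ω = 67.38 / 2 = 33.7 kips.

33.7 kips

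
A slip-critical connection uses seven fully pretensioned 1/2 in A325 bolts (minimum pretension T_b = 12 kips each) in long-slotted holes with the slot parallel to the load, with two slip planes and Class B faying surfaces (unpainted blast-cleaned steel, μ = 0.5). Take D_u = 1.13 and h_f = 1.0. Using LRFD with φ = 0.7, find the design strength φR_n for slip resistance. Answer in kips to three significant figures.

R_n = μ · D_u · h_f · T_b · n_s · n_b = 0.5 × 1.13 × 1.0 × 12 × 2 × 7 = 94.92 kips.
Design strength φR_n = 0.7 × 94.92 = 66.4 kips.

66.4 kips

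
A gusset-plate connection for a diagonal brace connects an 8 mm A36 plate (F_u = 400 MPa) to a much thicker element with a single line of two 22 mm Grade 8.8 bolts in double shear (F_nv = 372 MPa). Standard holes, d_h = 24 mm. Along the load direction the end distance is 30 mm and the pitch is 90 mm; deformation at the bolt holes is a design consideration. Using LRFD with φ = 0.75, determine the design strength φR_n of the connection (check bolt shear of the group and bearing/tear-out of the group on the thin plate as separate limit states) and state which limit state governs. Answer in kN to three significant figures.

Bolt shear: A_b = π·22²/4 = 380.1 mm²; R_n = 372 × 380.1 × 2 × 2 / 1000 = 565.6 kN → 0.75 × 565.6 = 424 kN.
Bearing (1.2 l_c t F_u ≤ 2.4 d t F_u): upper limit = 2.4·22·8·400 / 1000 = 169 kN.
  Edge l_c = 30 − 24/2 = 18 → r_n = 69.12 kN; interior l_c = 90 − 24 = 66 → r_n = 169 kN.
  R_n,bearing = 1·69.12 + 1·169 = 238.1 kN → 0.75 × 238.1 = 179 kN.
Bearing governs: 179 kN.

179 kN (bearing governs)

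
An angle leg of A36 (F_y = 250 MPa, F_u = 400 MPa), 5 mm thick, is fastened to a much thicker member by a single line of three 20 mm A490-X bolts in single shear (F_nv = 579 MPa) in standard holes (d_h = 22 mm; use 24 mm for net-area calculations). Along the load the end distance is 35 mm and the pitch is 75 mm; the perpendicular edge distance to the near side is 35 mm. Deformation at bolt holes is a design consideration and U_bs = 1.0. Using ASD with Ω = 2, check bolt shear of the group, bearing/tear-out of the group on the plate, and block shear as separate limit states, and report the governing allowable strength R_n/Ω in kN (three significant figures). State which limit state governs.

Bolt shear: A_b = π·20²/4 = 314.2 mm²; R_n = 579 × 314.2 × 3 × 1 / 1000 = 545.7 kN → 545.7 / 2 = 273 kN.
Bearing: edge l_c = 24, r_n = 57.6 kN; interior l_c = 53, r_n = 96 kN; R_n = 57.6 + 2·96 = 249.6 kN → 125 kN.
Block shear: A_gv = 925, A_nv = 625, A_nt = 115 mm²; R_n = min(0.6F_uA_nv, 0.6F_yA_gv) + U_bs·F_u·A_nt = 184.8 kN → 92.4 kN.
Block shear governs: 92.4 kN.

92.4 kN (block shear governs)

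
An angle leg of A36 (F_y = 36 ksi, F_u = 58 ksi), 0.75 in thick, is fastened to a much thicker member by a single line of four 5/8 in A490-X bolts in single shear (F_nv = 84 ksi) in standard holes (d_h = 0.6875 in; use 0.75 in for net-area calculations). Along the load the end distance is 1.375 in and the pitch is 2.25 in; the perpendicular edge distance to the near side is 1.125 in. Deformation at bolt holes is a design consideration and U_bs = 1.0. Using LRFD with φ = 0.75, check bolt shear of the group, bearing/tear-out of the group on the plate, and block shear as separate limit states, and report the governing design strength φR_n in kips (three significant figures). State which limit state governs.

77.3 kips (bolt shear governs)

Bolt shear: A_b = π·0.625²/4 = 0.3068 in²; R_n = 84 × 0.3068 × 4 × 1 = 103.1 kips → 0.75 × 103.1 = 77.3 kips.
Bearing: edge l_c = 1.031, r_n = 53.83 kips; interior l_c = 1.562, r_n = 65.25 kips; R_n = 53.83 + 3·65.25 = 249.6 kips → 187 kips.
Block shear: A_gv = 6.094, A_nv = 4.125, A_nt = 0.5625 in²; R_n = min(0.6F_uA_nv, 0.6F_yA_gv) + U_bs·F_u·A_nt = 164.2 kips → 123 kips.
Bolt shear governs: 77.3 kips.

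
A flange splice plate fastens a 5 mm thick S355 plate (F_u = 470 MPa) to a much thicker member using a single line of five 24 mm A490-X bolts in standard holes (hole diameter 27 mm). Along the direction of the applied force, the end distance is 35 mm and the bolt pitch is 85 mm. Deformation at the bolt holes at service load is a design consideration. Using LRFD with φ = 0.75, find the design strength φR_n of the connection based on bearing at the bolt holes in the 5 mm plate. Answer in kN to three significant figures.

Per bolt r_n = 1.2 l_c t F_u ≤ 2.4 d t F_u; upper limit = 2.4 × 24 × 5 × 470 / 1000 = 135.4 kN.
Edge bolt: l_c = 35 − 27/2 = 21.5 mm → 1.2 × 21.5 × 5 × 470 / 1000 = 60.63 → r_n = 60.63 kN.
Interior bolts: l_c = 85 − 27 = 58 mm → 1.2 × 58 × 5 × 470 / 1000 = 163.6 → r_n = 135.4 kN.
R_n = 1 × 60.63 + 4 × 135.4 = 602.1 kN.
Design strength φR_n = 0.75 × 602.1 = 452 kN.

452 kN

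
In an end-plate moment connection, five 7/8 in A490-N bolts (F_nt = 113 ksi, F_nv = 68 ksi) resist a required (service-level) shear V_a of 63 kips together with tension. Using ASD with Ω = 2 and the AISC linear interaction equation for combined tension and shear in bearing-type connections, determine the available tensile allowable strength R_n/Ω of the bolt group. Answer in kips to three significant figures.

A_b = π·0.875²/4 = 0.6013 in²; f_rv = 63 / (5 × 0.6013) = 20.95 ksi.
F'_nt = 1.3 F_nt − (Ω F_nt / F_nv) f_rv = 1.3·113 − (2·113/68)·20.95 = 77.26 ksi, capped at F_nt → F'_nt = 77.26 ksi.
R_n = F'_nt · A_b · n = 77.26 × 0.6013 × 5 = 232.3 kips.
Allowable strength R_n/Ω = 232.3 / 2 = 116 kips.

116 kips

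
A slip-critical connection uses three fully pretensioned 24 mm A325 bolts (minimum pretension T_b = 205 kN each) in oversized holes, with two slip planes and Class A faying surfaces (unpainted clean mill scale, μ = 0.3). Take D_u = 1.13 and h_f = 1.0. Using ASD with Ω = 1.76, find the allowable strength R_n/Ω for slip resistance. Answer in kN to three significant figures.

R_n = μ · D_u · h_f · T_b · n_s · n_b = 0.3 × 1.13 × 1.0 × 205 × 2 × 3 = 417 kN.
Allowable strength R_n/Ω = 417 / 1.76 = 237 kN.

237 kN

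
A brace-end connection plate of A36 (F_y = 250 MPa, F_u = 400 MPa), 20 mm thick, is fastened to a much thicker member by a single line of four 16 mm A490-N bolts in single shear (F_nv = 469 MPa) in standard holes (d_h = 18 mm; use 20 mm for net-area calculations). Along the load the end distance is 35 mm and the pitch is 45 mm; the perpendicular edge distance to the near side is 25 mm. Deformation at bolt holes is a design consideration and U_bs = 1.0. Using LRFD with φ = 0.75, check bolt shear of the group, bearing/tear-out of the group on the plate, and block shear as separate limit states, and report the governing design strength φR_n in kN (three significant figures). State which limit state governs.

283 kN (bolt shear governs)

Bolt shear: A_b = π·16²/4 = 201.1 mm²; R_n = 469 × 201.1 × 4 × 1 / 1000 = 377.2 kN → 0.75 × 377.2 = 283 kN.
Bearing: edge l_c = 26, r_n = 249.6 kN; interior l_c = 27, r_n = 259.2 kN; R_n = 249.6 + 3·259.2 = 1027 kN → 770 kN.
Block shear: A_gv = 3400, A_nv = 2000, A_nt = 300 mm²; R_n = min(0.6F_uA_nv, 0.6F_yA_gv) + U_bs·F_u·A_nt = 600 kN → 450 kN.
Bolt shear governs: 283 kN.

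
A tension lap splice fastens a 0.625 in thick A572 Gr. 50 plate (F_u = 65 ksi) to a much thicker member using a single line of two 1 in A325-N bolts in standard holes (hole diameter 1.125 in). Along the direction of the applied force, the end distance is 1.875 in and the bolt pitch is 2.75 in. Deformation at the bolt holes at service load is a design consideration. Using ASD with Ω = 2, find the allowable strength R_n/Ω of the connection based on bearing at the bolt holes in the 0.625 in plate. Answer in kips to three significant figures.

71.6 kips

Per bolt r_n = 1.2 l_c t F_u ≤ 2.4 d t F_u; upper limit = 2.4 × 1 × 0.625 × 65 = 97.5 kips.
Edge bolt: l_c = 1.875 − 1.125/2 = 1.312 in → 1.2 × 1.312 × 0.625 × 65 = 63.98 → r_n = 63.98 kips.
Interior bolts: l_c = 2.75 − 1.125 = 1.625 in → 1.2 × 1.625 × 0.625 × 65 = 79.22 → r_n = 79.22 kips.
R_n = 1 × 63.98 + 1 × 79.22 = 143.2 kips.
Allowable strength R_n/Ω = 143.2 / 2 = 71.6 kips.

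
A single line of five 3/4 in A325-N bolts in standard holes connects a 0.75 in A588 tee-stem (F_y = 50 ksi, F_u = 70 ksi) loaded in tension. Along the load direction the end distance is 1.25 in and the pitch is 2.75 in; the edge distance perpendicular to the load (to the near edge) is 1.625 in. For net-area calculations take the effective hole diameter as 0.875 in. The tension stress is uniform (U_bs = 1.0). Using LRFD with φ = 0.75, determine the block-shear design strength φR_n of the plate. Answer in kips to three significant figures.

243 kips

Shear plane L_v = 1.25 + 4·2.75 = 12.25 in; A_gv = 12.25 × 0.75 = 9.188 in².
A_nv = (12.25 − 4.5·0.875) × 0.75 = 6.234 in².
A_nt = (1.625 − 0.5·0.875) × 0.75 = 0.8906 in².
0.6 F_u A_nv = 261.8 kips; 0.6 F_y A_gv = 275.6 kips → shear rupture governs the shear term.
R_n = 261.8 + 1.0 × 70 × 0.8906 = 324.2 kips.
Design strength φR_n = 0.75 × 324.2 = 243 kips.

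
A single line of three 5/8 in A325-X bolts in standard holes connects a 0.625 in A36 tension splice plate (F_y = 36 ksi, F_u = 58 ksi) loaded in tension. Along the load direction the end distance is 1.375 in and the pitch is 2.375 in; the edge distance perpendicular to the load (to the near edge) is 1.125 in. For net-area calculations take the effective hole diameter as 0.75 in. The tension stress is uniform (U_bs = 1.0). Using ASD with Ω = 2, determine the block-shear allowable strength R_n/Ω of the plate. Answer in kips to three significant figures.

Shear plane L_v = 1.375 + 2·2.375 = 6.125 in; A_gv = 6.125 × 0.625 = 3.828 in².
A_nv = (6.125 − 2.5·0.75) × 0.625 = 2.656 in².
A_nt = (1.125 − 0.5·0.75) × 0.625 = 0.4688 in².
0.6 F_u A_nv = 92.44 kips; 0.6 F_y A_gv = 82.69 kips → shear yielding governs the shear term.
R_n = 82.69 + 1.0 × 58 × 0.4688 = 109.9 kips.
Allowable strength R_n/Ω = 109.9 / 2 = 54.9 kips.

54.9 kips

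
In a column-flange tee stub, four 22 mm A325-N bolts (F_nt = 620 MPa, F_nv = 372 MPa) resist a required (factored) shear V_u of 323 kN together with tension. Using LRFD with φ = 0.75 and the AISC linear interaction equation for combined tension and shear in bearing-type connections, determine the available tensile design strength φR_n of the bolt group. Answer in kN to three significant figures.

381 kN

A_b = π·22²/4 = 380.1 mm²; f_rv = 323 × 1000 / (4 × 380.1) = 212.4 MPa.
F'_nt = 1.3 F_nt − (F_nt / φF_nv) f_rv = 1.3·620 − (620/(0.75·372))·212.4 = 333.9 MPa, capped at F_nt → F'_nt = 333.9 MPa.
R_n = F'_nt · A_b · n = 333.9 × 380.1 × 4 / 1000 = 507.8 kN.
Design strength φR_n = 0.75 × 507.8 = 381 kN.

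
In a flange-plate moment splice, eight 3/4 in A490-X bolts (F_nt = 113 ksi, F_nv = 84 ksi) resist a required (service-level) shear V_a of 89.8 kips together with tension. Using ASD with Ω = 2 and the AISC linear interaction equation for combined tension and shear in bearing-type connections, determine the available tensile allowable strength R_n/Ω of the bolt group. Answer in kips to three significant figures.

A_b = π·0.75²/4 = 0.4418 in²; f_rv = 89.8 / (8 × 0.4418) = 25.41 ksi.
F'_nt = 1.3 F_nt − (Ω F_nt / F_nv) f_rv = 1.3·113 − (2·113/84)·25.41 = 78.54 ksi, capped at F_nt → F'_nt = 78.54 ksi.
R_n = F'_nt · A_b · n = 78.54 × 0.4418 × 8 = 277.6 kips.
Allowable strength R_n/Ω = 277.6 / 2 = 139 kips.

139 kips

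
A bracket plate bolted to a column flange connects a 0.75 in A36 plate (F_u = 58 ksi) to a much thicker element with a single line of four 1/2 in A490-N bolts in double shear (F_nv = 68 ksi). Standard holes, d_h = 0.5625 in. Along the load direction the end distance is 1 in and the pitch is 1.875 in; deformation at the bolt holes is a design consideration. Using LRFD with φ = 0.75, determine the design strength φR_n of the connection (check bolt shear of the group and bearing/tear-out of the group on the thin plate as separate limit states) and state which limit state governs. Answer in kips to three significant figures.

80.1 kips (bolt shear governs)

Bolt shear: A_b = π·0.5²/4 = 0.1963 in²; R_n = 68 × 0.1963 × 4 × 2 = 106.8 kips → 0.75 × 106.8 = 80.1 kips.
Bearing (1.2 l_c t F_u ≤ 2.4 d t F_u): upper limit = 2.4·0.5·0.75·58 = 52.2 kips.
  Edge l_c = 1 − 0.5625/2 = 0.7188 → r_n = 37.52 kips; interior l_c = 1.875 − 0.5625 = 1.312 → r_n = 52.2 kips.
  R_n,bearing = 1·37.52 + 3·52.2 = 194.1 kips → 0.75 × 194.1 = 146 kips.
Bolt shear governs: 80.1 kips.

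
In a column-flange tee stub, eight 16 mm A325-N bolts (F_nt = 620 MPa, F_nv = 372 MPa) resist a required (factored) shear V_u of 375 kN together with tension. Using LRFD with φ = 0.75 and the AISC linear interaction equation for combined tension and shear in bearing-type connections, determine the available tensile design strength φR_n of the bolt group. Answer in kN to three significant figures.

A_b = π·16²/4 = 201.1 mm²; f_rv = 375 × 1000 / (8 × 201.1) = 233.1 MPa.
F'_nt = 1.3 F_nt − (F_nt / φF_nv) f_rv = 1.3·620 − (620/(0.75·372))·233.1 = 287.9 MPa, capped at F_nt → F'_nt = 287.9 MPa.
R_n = F'_nt · A_b · n = 287.9 × 201.1 × 8 / 1000 = 463.1 kN.
Design strength φR_n = 0.75 × 463.1 = 347 kN.

347 kN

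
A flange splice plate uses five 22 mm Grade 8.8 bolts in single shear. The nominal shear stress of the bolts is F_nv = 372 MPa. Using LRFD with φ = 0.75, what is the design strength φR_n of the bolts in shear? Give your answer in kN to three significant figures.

A_b = π × 22² / 4 = 380.1 mm².
R_n = F_nv · A_b · n · n_s = 372 × 380.1 × 5 × 1 / 1000 = 707 kN.
Design strength φR_n = 0.75 × 707 = 530 kN.

530 kN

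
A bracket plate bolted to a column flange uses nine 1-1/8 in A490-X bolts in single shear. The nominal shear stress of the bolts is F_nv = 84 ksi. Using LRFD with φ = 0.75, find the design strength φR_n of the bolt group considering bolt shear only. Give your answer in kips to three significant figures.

A_b = π × 1.125² / 4 = 0.994 in².
R_n = F_nv · A_b · n · n_s = 84 × 0.994 × 9 × 1 = 751.5 kips.
Design strength φR_n = 0.75 × 751.5 = 564 kips.

564 kips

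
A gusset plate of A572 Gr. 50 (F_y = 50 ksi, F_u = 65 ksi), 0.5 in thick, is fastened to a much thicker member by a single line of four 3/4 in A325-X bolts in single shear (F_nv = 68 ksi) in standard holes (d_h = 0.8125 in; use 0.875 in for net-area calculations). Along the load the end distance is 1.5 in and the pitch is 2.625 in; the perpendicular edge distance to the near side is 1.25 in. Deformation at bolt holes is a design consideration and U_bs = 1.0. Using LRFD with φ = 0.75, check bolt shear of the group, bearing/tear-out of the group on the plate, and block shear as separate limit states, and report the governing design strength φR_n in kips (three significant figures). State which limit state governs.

90.1 kips (bolt shear governs)

Bolt shear: A_b = π·0.75²/4 = 0.4418 in²; R_n = 68 × 0.4418 × 4 × 1 = 120.2 kips → 0.75 × 120.2 = 90.1 kips.
Bearing: edge l_c = 1.094, r_n = 42.66 kips; interior l_c = 1.812, r_n = 58.5 kips; R_n = 42.66 + 3·58.5 = 218.2 kips → 164 kips.
Block shear: A_gv = 4.688, A_nv = 3.156, A_nt = 0.4062 in²; R_n = min(0.6F_uA_nv, 0.6F_yA_gv) + U_bs·F_u·A_nt = 149.5 kips → 112 kips.
Bolt shear governs: 90.1 kips.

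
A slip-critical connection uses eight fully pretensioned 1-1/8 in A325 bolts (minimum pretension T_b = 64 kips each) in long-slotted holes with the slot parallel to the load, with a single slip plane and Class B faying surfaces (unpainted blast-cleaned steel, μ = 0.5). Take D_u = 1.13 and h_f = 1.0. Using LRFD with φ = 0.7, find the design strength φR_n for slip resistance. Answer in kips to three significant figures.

R_n = μ · D_u · h_f · T_b · n_s · n_b = 0.5 × 1.13 × 1.0 × 64 × 1 × 8 = 289.3 kips.
Design strength φR_n = 0.7 × 289.3 = 202 kips.

202 kips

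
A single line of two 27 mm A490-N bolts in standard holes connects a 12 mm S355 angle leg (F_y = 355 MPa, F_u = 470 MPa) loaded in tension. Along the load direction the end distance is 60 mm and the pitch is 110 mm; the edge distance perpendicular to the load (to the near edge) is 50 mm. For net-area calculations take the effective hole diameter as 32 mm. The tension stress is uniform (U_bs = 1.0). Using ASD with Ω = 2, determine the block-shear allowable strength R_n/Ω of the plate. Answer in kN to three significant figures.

302 kN

Shear plane L_v = 60 + 1·110 = 170 mm; A_gv = 170 × 12 = 2040 mm².
A_nv = (170 − 1.5·32) × 12 = 1464 mm².
A_nt = (50 − 0.5·32) × 12 = 408 mm².
0.6 F_u A_nv = 412.8 kN; 0.6 F_y A_gv = 434.5 kN → shear rupture governs the shear term.
R_n = 412.8 + 1.0 × 470 × 408 / 1000 = 604.6 kN.
Allowable strength R_n/Ω = 604.6 / 2 = 302 kN.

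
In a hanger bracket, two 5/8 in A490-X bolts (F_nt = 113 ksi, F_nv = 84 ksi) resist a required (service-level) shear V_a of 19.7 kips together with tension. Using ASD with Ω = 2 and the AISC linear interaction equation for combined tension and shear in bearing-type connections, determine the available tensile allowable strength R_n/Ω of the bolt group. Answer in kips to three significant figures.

A_b = π·0.625²/4 = 0.3068 in²; f_rv = 19.7 / (2 × 0.3068) = 32.11 ksi.
F'_nt = 1.3 F_nt − (Ω F_nt / F_nv) f_rv = 1.3·113 − (2·113/84)·32.11 = 60.52 ksi, capped at F_nt → F'_nt = 60.52 ksi.
R_n = F'_nt · A_b · n = 60.52 × 0.3068 × 2 = 37.13 kips.
Allowable strength R_n/Ω = 37.13 / 2 = 18.6 kips.

18.6 kips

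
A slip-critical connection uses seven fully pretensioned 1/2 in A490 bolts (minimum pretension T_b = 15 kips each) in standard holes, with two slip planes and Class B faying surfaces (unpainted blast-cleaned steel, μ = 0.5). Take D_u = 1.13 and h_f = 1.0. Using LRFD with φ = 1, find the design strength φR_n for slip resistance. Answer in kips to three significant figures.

R_n = μ · D_u · h_f · T_b · n_s · n_b = 0.5 × 1.13 × 1.0 × 15 × 2 × 7 = 118.6 kips.
Design strength φR_n = 1 × 118.6 = 119 kips.

119 kips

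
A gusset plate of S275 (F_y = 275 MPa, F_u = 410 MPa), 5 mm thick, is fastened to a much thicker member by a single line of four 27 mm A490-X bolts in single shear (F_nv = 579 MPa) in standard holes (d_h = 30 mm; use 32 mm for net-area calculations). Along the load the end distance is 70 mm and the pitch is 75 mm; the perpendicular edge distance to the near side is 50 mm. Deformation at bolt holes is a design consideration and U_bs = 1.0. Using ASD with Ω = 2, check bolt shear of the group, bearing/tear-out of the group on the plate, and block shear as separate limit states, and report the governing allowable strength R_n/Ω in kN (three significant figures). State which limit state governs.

Bolt shear: A_b = π·27²/4 = 572.6 mm²; R_n = 579 × 572.6 × 4 × 1 / 1000 = 1326 kN → 1326 / 2 = 663 kN.
Bearing: edge l_c = 55, r_n = 132.8 kN; interior l_c = 45, r_n = 110.7 kN; R_n = 132.8 + 3·110.7 = 464.9 kN → 232 kN.
Block shear: A_gv = 1475, A_nv = 915, A_nt = 170 mm²; R_n = min(0.6F_uA_nv, 0.6F_yA_gv) + U_bs·F_u·A_nt = 294.8 kN → 147 kN.
Block shear governs: 147 kN.

147 kN (block shear governs)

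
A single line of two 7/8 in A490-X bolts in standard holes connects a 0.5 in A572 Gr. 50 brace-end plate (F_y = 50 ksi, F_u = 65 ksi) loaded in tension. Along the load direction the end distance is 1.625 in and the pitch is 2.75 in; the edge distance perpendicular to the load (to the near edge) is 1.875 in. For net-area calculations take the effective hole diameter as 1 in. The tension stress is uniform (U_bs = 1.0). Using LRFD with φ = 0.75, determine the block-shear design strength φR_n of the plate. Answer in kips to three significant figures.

Shear plane L_v = 1.625 + 1·2.75 = 4.375 in; A_gv = 4.375 × 0.5 = 2.188 in².
A_nv = (4.375 − 1.5·1) × 0.5 = 1.438 in².
A_nt = (1.875 − 0.5·1) × 0.5 = 0.6875 in².
0.6 F_u A_nv = 56.06 kips; 0.6 F_y A_gv = 65.62 kips → shear rupture governs the shear term.
R_n = 56.06 + 1.0 × 65 × 0.6875 = 100.8 kips.
Design strength φR_n = 0.75 × 100.8 = 75.6 kips.

75.6 kips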